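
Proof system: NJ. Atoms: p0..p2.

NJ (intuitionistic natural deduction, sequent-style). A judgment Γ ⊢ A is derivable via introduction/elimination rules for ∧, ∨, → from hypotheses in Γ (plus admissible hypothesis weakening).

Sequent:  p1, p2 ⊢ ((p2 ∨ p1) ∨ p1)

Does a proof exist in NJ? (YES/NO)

Proof tree:
[Wk] p1, p2 ⊢ ((p2 ∨ p1) ∨ p1)
  [∨I₁] p1 ⊢ ((p2 ∨ p1) ∨ p1)
    [∨I₂] p1 ⊢ (p2 ∨ p1)
      [Ax] p1 ⊢ p1

Result: YES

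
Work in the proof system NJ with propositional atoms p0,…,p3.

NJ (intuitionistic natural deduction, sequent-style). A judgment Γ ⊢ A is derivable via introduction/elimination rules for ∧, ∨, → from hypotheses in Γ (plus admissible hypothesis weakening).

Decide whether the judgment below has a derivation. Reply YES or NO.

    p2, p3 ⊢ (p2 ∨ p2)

Proof tree:
[∨I₂] p2, p3 ⊢ (p2 ∨ p2)
  [Wk] p2, p3 ⊢ p2
    [Ax] p2 ⊢ p2

Result: YES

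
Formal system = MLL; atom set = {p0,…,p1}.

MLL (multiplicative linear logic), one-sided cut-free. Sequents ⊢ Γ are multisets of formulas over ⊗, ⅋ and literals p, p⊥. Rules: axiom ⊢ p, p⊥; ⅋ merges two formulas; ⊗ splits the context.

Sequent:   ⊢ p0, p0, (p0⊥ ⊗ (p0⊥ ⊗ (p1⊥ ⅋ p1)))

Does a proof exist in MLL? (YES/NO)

Derivation trace:
[⊗]  ⊢ p0, p0, (p0⊥ ⊗ (p0⊥ ⊗ (p1⊥ ⅋ p1)))
  [Ax]  ⊢ p0, p0⊥
  [⊗]  ⊢ p0, (p0⊥ ⊗ (p1⊥ ⅋ p1))
    [Ax]  ⊢ p0, p0⊥
    [⅋]  ⊢ (p1⊥ ⅋ p1)
      [Ax]  ⊢ p1, p1⊥

Result: YES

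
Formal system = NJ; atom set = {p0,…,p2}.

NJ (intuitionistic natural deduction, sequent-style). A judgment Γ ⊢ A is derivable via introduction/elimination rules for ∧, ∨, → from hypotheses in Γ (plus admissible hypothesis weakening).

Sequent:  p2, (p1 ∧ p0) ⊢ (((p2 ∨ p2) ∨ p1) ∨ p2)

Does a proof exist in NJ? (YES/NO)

Derivation (root first):
[Wk] p2, (p1 ∧ p0) ⊢ (((p2 ∨ p2) ∨ p1) ∨ p2)
  [∨I₁] p2 ⊢ (((p2 ∨ p2) ∨ p1) ∨ p2)
    [∨I₁] p2 ⊢ ((p2 ∨ p2) ∨ p1)
      [∨I₁] p2 ⊢ (p2 ∨ p2)
        [Ax] p2 ⊢ p2

Result: YES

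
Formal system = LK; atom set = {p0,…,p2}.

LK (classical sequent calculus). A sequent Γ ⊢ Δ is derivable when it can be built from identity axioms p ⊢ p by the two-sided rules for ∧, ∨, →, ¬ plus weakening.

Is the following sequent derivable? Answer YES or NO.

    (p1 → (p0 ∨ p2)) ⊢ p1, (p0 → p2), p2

Search for a countermodel by truth-table:
  v=000: Γ:[(p1 → (p0 ∨ p2))=T] Δ:[p1=F, (p0 → p2)=T, p2=F] refutes=False
  v=001: Γ:[(p1 → (p0 ∨ p2))=T] Δ:[p1=F, (p0 → p2)=T, p2=T] refutes=False
  v=010: Γ:[(p1 → (p0 ∨ p2))=F] Δ:[p1=T, (p0 → p2)=T, p2=F] refutes=False
  v=011: Γ:[(p1 → (p0 ∨ p2))=T] Δ:[p1=T, (p0 → p2)=T, p2=T] refutes=False
  v=100: Γ:[(p1 → (p0 ∨ p2))=T] Δ:[p1=F, (p0 → p2)=F, p2=F] refutes=True  ← countermodel

Result: NO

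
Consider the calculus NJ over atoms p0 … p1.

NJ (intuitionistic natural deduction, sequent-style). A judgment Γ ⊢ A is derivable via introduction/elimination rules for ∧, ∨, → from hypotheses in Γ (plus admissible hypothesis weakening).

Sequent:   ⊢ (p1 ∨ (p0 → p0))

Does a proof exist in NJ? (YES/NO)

Proof tree:
[∨I₂]  ⊢ (p1 ∨ (p0 → p0))
  [→I]  ⊢ (p0 → p0)
    [Ax] p0 ⊢ p0

Result: YES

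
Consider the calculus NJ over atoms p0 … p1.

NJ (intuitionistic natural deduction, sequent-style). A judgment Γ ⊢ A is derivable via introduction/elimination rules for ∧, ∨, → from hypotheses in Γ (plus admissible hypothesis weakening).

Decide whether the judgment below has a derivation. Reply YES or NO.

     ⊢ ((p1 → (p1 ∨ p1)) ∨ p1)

Derivation trace:
[∨I₁]  ⊢ ((p1 → (p1 ∨ p1)) ∨ p1)
  [→I]  ⊢ (p1 → (p1 ∨ p1))
    [∨I₂] p1 ⊢ (p1 ∨ p1)
      [Ax] p1 ⊢ p1

Result: YES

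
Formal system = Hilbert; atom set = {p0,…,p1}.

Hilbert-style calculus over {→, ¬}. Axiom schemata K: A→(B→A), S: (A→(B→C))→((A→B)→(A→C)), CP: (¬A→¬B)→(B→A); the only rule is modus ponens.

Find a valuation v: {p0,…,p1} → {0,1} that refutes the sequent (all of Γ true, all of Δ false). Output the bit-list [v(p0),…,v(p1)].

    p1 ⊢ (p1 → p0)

Truth-table refutation:
  v=00: Γ:[p1=F] Δ:[(p1 → p0)=T] refutes=False
  v=01: Γ:[p1=T] Δ:[(p1 → p0)=F] refutes=True  ← countermodel

Result: [0, 1]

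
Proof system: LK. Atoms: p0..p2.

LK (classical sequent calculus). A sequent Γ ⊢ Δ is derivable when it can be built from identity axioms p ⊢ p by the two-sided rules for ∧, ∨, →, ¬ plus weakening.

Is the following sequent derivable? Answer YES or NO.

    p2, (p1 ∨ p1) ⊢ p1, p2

Proof tree:
[∨L] p2, (p1 ∨ p1) ⊢ p1, p2
  [WL] p2, p1 ⊢ p2
    [Ax] p2 ⊢ p2
  [Ax] p1 ⊢ p1

Result: YES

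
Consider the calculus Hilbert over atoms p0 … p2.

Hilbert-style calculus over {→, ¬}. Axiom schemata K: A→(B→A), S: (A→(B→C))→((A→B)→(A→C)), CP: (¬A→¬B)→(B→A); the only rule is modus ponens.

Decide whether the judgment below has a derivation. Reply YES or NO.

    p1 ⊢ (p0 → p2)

Truth-table refutation:
  v=000: Γ:[p1=F] Δ:[(p0 → p2)=T] refutes=False
  v=001: Γ:[p1=F] Δ:[(p0 → p2)=T] refutes=False
  v=010: Γ:[p1=T] Δ:[(p0 → p2)=T] refutes=False
  v=011: Γ:[p1=T] Δ:[(p0 → p2)=T] refutes=False
  v=100: Γ:[p1=F] Δ:[(p0 → p2)=F] refutes=False
  v=101: Γ:[p1=F] Δ:[(p0 → p2)=T] refutes=False
  v=110: Γ:[p1=T] Δ:[(p0 → p2)=F] refutes=True  ← countermodel

Result: NO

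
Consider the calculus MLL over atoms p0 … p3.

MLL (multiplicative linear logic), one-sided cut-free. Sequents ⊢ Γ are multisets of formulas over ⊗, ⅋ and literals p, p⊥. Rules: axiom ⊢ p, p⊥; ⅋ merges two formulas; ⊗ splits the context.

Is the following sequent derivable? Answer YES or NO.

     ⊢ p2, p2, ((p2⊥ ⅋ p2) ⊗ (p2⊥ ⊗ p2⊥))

Proof tree:
[⊗]  ⊢ p2, p2, ((p2⊥ ⅋ p2) ⊗ (p2⊥ ⊗ p2⊥))
  [⅋]  ⊢ (p2⊥ ⅋ p2)
    [Ax]  ⊢ p2, p2⊥
  [⊗]  ⊢ p2, p2, (p2⊥ ⊗ p2⊥)
    [Ax]  ⊢ p2, p2⊥
    [Ax]  ⊢ p2, p2⊥

Result: YES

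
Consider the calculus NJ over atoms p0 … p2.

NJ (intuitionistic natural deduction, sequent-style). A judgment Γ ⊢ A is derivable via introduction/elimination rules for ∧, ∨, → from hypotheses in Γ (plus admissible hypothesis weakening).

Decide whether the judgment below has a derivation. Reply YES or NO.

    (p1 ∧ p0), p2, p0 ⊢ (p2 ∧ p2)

Derivation trace:
[∧I] (p1 ∧ p0), p2, p0 ⊢ (p2 ∧ p2)
  [Wk] p2, p0, (p1 ∧ p0) ⊢ p2
    [Wk] p2, p0 ⊢ p2
      [Ax] p2 ⊢ p2
  [Wk] p2, p0 ⊢ p2
    [Ax] p2 ⊢ p2

Result: YES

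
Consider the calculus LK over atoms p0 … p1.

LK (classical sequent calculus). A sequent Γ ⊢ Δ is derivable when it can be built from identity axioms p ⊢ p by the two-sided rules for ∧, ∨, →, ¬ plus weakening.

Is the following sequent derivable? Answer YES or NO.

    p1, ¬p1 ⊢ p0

Derivation (root first):
[WR] p1, ¬p1 ⊢ p0
  [¬L] p1, ¬p1 ⊢ 
    [Ax] p1 ⊢ p1

Result: YES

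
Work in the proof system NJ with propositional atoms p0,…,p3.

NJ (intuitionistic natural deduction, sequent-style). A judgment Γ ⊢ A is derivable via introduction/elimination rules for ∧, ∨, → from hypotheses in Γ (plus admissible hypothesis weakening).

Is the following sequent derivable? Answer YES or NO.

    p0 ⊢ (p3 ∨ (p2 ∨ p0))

Derivation (root first):
[∨I₂] p0 ⊢ (p3 ∨ (p2 ∨ p0))
  [∨I₂] p0 ⊢ (p2 ∨ p0)
    [Ax] p0 ⊢ p0

Result: YES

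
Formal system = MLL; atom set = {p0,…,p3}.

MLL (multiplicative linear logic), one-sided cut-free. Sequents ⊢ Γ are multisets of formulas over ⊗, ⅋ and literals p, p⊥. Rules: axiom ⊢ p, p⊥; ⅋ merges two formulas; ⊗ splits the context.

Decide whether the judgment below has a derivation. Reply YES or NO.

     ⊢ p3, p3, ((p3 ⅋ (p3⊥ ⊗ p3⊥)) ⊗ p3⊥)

Proof tree:
[⊗]  ⊢ p3, p3, ((p3 ⅋ (p3⊥ ⊗ p3⊥)) ⊗ p3⊥)
  [⅋]  ⊢ p3, (p3 ⅋ (p3⊥ ⊗ p3⊥))
    [⊗]  ⊢ p3, p3, (p3⊥ ⊗ p3⊥)
      [Ax]  ⊢ p3, p3⊥
      [Ax]  ⊢ p3, p3⊥
  [Ax]  ⊢ p3, p3⊥

Result: YES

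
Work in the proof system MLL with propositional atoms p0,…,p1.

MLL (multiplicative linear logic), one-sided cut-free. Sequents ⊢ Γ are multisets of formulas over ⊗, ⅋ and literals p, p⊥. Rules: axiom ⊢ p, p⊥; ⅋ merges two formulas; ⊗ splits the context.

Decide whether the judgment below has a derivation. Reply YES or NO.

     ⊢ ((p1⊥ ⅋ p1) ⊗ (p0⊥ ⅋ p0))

Proof tree:
[⊗]  ⊢ ((p1⊥ ⅋ p1) ⊗ (p0⊥ ⅋ p0))
  [⅋]  ⊢ (p1⊥ ⅋ p1)
    [Ax]  ⊢ p1, p1⊥
  [⅋]  ⊢ (p0⊥ ⅋ p0)
    [Ax]  ⊢ p0, p0⊥

Result: YES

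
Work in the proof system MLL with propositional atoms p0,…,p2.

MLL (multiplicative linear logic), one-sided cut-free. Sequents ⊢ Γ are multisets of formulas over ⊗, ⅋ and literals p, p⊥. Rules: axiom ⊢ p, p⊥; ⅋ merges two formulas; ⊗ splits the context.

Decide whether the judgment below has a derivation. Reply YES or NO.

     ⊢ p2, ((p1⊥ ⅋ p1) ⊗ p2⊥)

Derivation trace:
[⊗]  ⊢ p2, ((p1⊥ ⅋ p1) ⊗ p2⊥)
  [⅋]  ⊢ (p1⊥ ⅋ p1)
    [Ax]  ⊢ p1, p1⊥
  [Ax]  ⊢ p2, p2⊥

Result: YES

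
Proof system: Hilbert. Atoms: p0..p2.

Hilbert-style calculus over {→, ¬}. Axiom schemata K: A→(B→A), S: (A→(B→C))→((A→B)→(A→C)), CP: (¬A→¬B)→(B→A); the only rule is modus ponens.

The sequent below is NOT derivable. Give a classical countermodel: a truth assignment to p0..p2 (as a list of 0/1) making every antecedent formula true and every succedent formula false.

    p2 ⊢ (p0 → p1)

Truth-table refutation:
  v=000: Γ:[p2=F] Δ:[(p0 → p1)=T] refutes=False
  v=001: Γ:[p2=T] Δ:[(p0 → p1)=T] refutes=False
  v=010: Γ:[p2=F] Δ:[(p0 → p1)=T] refutes=False
  v=011: Γ:[p2=T] Δ:[(p0 → p1)=T] refutes=False
  v=100: Γ:[p2=F] Δ:[(p0 → p1)=F] refutes=False
  v=101: Γ:[p2=T] Δ:[(p0 → p1)=F] refutes=True  ← countermodel

Result: [1, 0, 1]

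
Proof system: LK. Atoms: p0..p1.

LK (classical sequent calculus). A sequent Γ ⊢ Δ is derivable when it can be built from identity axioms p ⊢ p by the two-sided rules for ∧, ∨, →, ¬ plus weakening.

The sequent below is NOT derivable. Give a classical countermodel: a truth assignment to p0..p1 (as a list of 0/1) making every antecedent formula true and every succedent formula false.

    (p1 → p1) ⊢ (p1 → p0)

Search for a countermodel by truth-table:
  v=00: Γ:[(p1 → p1)=T] Δ:[(p1 → p0)=T] refutes=False
  v=01: Γ:[(p1 → p1)=T] Δ:[(p1 → p0)=F] refutes=True  ← countermodel

Result: [0, 1]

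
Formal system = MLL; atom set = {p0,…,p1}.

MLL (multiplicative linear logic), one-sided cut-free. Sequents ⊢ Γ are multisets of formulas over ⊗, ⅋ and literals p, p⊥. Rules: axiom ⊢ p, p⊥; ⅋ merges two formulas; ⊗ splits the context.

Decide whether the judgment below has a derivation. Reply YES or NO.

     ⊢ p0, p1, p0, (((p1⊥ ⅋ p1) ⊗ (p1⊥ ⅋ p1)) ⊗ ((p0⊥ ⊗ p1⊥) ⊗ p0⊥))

Derivation trace:
[⊗]  ⊢ p0, p1, p0, (((p1⊥ ⅋ p1) ⊗ (p1⊥ ⅋ p1)) ⊗ ((p0⊥ ⊗ p1⊥) ⊗ p0⊥))
  [⊗]  ⊢ ((p1⊥ ⅋ p1) ⊗ (p1⊥ ⅋ p1))
    [⅋]  ⊢ (p1⊥ ⅋ p1)
      [Ax]  ⊢ p1, p1⊥
    [⅋]  ⊢ (p1⊥ ⅋ p1)
      [Ax]  ⊢ p1, p1⊥
  [⊗]  ⊢ p0, p1, p0, ((p0⊥ ⊗ p1⊥) ⊗ p0⊥)
    [⊗]  ⊢ p0, p1, (p0⊥ ⊗ p1⊥)
      [Ax]  ⊢ p0, p0⊥
      [Ax]  ⊢ p1, p1⊥
    [Ax]  ⊢ p0, p0⊥

Result: YES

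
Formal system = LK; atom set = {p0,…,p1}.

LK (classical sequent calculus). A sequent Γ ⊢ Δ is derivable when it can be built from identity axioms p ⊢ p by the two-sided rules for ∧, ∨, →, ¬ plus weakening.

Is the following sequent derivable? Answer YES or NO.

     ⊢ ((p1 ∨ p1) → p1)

Proof tree:
[→R]  ⊢ ((p1 ∨ p1) → p1)
  [∨L] (p1 ∨ p1) ⊢ p1
    [Ax] p1 ⊢ p1
    [Ax] p1 ⊢ p1

Result: YES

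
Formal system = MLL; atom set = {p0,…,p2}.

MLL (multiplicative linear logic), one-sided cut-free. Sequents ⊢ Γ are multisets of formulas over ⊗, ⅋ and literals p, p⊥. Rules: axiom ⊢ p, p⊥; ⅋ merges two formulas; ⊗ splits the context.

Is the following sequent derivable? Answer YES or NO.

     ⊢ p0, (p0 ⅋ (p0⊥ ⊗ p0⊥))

Derivation (root first):
[⅋]  ⊢ p0, (p0 ⅋ (p0⊥ ⊗ p0⊥))
  [⊗]  ⊢ p0, p0, (p0⊥ ⊗ p0⊥)
    [Ax]  ⊢ p0, p0⊥
    [Ax]  ⊢ p0, p0⊥

Result: YES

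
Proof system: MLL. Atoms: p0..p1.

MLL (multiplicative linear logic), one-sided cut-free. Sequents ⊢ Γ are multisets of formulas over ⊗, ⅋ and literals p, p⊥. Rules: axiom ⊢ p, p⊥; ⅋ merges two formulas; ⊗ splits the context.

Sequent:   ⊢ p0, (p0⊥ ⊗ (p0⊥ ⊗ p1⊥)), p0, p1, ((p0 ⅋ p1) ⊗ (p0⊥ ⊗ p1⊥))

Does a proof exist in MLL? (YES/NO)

Derivation trace:
[⊗]  ⊢ p0, (p0⊥ ⊗ (p0⊥ ⊗ p1⊥)), p0, p1, ((p0 ⅋ p1) ⊗ (p0⊥ ⊗ p1⊥))
  [⅋]  ⊢ p0, (p0⊥ ⊗ (p0⊥ ⊗ p1⊥)), (p0 ⅋ p1)
    [⊗]  ⊢ p0, p0, p1, (p0⊥ ⊗ (p0⊥ ⊗ p1⊥))
      [Ax]  ⊢ p0, p0⊥
      [⊗]  ⊢ p0, p1, (p0⊥ ⊗ p1⊥)
        [Ax]  ⊢ p0, p0⊥
        [Ax]  ⊢ p1, p1⊥
  [⊗]  ⊢ p0, p1, (p0⊥ ⊗ p1⊥)
    [Ax]  ⊢ p0, p0⊥
    [Ax]  ⊢ p1, p1⊥

Result: YES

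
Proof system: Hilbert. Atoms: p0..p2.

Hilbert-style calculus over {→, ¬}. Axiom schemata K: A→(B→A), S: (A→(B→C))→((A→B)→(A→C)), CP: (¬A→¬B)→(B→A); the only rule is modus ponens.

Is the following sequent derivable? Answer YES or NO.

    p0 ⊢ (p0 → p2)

Truth-table refutation:
  v=000: Γ:[p0=F] Δ:[(p0 → p2)=T] refutes=False
  v=001: Γ:[p0=F] Δ:[(p0 → p2)=T] refutes=False
  v=010: Γ:[p0=F] Δ:[(p0 → p2)=T] refutes=False
  v=011: Γ:[p0=F] Δ:[(p0 → p2)=T] refutes=False
  v=100: Γ:[p0=T] Δ:[(p0 → p2)=F] refutes=True  ← countermodel

Result: NO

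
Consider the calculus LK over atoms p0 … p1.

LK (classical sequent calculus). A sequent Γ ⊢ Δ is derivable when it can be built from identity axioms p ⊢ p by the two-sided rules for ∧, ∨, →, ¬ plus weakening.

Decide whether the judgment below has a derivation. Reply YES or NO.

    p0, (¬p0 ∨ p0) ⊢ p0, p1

Proof tree:
[WR] p0, (¬p0 ∨ p0) ⊢ p0, p1
  [∨L] p0, (¬p0 ∨ p0) ⊢ p0
    [¬L] p0, ¬p0 ⊢ 
      [Ax] p0 ⊢ p0
    [Ax] p0 ⊢ p0

Result: YES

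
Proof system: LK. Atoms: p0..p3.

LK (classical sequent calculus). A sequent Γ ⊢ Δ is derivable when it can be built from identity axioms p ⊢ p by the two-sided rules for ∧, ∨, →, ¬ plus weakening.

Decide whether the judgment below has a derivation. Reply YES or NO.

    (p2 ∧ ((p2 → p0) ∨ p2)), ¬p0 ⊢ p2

Derivation (root first):
[¬L] (p2 ∧ ((p2 → p0) ∨ p2)), ¬p0 ⊢ p2
  [∧L] (p2 ∧ ((p2 → p0) ∨ p2)) ⊢ p2, p0
    [∨L] p2, ((p2 → p0) ∨ p2) ⊢ p2, p0
      [→L] p2, (p2 → p0) ⊢ p0
        [Ax] p2 ⊢ p2
        [Ax] p0 ⊢ p0
      [Ax] p2 ⊢ p2

Result: YES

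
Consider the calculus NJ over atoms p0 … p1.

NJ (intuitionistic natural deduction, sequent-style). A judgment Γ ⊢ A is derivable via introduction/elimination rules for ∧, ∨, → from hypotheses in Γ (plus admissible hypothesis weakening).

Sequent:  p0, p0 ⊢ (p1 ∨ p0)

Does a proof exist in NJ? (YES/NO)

Derivation (root first):
[∨I₂] p0, p0 ⊢ (p1 ∨ p0)
  [Wk] p0, p0 ⊢ p0
    [Ax] p0 ⊢ p0

Result: YES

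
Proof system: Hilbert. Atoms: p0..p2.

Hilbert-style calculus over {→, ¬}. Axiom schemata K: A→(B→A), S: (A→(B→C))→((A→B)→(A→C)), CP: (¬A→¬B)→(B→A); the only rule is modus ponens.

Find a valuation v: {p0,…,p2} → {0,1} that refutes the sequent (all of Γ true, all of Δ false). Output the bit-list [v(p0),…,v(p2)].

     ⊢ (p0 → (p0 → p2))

Search for a countermodel by truth-table:
  v=000: Γ:[] Δ:[(p0 → (p0 → p2))=T] refutes=False
  v=001: Γ:[] Δ:[(p0 → (p0 → p2))=T] refutes=False
  v=010: Γ:[] Δ:[(p0 → (p0 → p2))=T] refutes=False
  v=011: Γ:[] Δ:[(p0 → (p0 → p2))=T] refutes=False
  v=100: Γ:[] Δ:[(p0 → (p0 → p2))=F] refutes=True  ← countermodel

Result: [1, 0, 0]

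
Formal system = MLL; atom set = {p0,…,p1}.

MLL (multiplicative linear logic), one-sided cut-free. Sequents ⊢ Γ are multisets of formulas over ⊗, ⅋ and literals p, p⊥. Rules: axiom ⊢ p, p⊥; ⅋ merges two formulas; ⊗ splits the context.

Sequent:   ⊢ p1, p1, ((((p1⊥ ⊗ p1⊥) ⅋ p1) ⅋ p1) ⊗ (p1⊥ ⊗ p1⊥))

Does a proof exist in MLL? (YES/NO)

Derivation trace:
[⊗]  ⊢ p1, p1, ((((p1⊥ ⊗ p1⊥) ⅋ p1) ⅋ p1) ⊗ (p1⊥ ⊗ p1⊥))
  [⅋]  ⊢ (((p1⊥ ⊗ p1⊥) ⅋ p1) ⅋ p1)
    [⅋]  ⊢ p1, ((p1⊥ ⊗ p1⊥) ⅋ p1)
      [⊗]  ⊢ p1, p1, (p1⊥ ⊗ p1⊥)
        [Ax]  ⊢ p1, p1⊥
        [Ax]  ⊢ p1, p1⊥
  [⊗]  ⊢ p1, p1, (p1⊥ ⊗ p1⊥)
    [Ax]  ⊢ p1, p1⊥
    [Ax]  ⊢ p1, p1⊥

Result: YES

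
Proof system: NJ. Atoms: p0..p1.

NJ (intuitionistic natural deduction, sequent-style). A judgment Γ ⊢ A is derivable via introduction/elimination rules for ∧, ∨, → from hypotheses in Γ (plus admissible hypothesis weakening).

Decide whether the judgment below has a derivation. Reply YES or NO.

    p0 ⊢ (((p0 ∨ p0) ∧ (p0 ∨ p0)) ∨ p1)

Derivation (root first):
[∨I₁] p0 ⊢ (((p0 ∨ p0) ∧ (p0 ∨ p0)) ∨ p1)
  [∧I] p0 ⊢ ((p0 ∨ p0) ∧ (p0 ∨ p0))
    [∨I₂] p0 ⊢ (p0 ∨ p0)
      [Ax] p0 ⊢ p0
    [∨I₂] p0 ⊢ (p0 ∨ p0)
      [Ax] p0 ⊢ p0

Result: YES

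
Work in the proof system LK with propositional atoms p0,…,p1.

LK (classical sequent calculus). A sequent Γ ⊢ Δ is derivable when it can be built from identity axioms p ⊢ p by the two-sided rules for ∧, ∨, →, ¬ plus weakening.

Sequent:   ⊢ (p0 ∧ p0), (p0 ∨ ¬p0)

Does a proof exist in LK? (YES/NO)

Derivation (root first):
[∨R]  ⊢ (p0 ∧ p0), (p0 ∨ ¬p0)
  [¬R]  ⊢ (p0 ∧ p0), p0, ¬p0
    [WR] p0 ⊢ (p0 ∧ p0), p0
      [∧R] p0 ⊢ (p0 ∧ p0)
        [Ax] p0 ⊢ p0
        [Ax] p0 ⊢ p0

Result: YES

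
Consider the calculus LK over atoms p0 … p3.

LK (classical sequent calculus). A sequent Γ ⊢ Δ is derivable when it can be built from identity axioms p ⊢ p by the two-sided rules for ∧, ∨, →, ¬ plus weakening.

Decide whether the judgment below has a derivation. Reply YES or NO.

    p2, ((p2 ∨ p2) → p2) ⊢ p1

Enumerate valuations to refute Γ ⊢ Δ:
  v=0000: Γ:[p2=F, ((p2 ∨ p2) → p2)=T] Δ:[p1=F] refutes=False
  v=0001: Γ:[p2=F, ((p2 ∨ p2) → p2)=T] Δ:[p1=F] refutes=False
  v=0010: Γ:[p2=T, ((p2 ∨ p2) → p2)=T] Δ:[p1=F] refutes=True  ← countermodel

Result: NO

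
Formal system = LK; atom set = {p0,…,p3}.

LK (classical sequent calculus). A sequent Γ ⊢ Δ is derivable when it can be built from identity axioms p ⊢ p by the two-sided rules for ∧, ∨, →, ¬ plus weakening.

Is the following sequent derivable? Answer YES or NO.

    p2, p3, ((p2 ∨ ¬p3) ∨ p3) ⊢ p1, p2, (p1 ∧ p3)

Derivation trace:
[∨L] p2, p3, ((p2 ∨ ¬p3) ∨ p3) ⊢ p1, p2, (p1 ∧ p3)
  [∨L] p3, (p2 ∨ ¬p3) ⊢ p1, p2
    [WR] p2 ⊢ p2, p1
      [Ax] p2 ⊢ p2
    [¬L] p3, ¬p3 ⊢ 
      [Ax] p3 ⊢ p3
  [∧R] p2, p3 ⊢ p2, (p1 ∧ p3)
    [WR] p2 ⊢ p2, p1
      [Ax] p2 ⊢ p2
    [Ax] p3 ⊢ p3

Result: YES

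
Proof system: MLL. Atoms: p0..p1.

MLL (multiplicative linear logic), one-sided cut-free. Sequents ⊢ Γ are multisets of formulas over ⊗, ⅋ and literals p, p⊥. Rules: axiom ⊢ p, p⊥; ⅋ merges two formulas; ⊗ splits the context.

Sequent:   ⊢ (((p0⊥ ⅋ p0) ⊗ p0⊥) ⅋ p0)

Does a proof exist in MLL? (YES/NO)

Proof tree:
[⅋]  ⊢ (((p0⊥ ⅋ p0) ⊗ p0⊥) ⅋ p0)
  [⊗]  ⊢ p0, ((p0⊥ ⅋ p0) ⊗ p0⊥)
    [⅋]  ⊢ (p0⊥ ⅋ p0)
      [Ax]  ⊢ p0, p0⊥
    [Ax]  ⊢ p0, p0⊥

Result: YES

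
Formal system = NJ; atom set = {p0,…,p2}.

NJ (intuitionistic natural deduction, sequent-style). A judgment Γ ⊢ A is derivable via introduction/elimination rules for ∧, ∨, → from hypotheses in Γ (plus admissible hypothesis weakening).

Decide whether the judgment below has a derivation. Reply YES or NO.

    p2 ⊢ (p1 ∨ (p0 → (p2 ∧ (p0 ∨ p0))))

Proof tree:
[∨I₂] p2 ⊢ (p1 ∨ (p0 → (p2 ∧ (p0 ∨ p0))))
  [→I] p2 ⊢ (p0 → (p2 ∧ (p0 ∨ p0)))
    [∧I] p2, p0 ⊢ (p2 ∧ (p0 ∨ p0))
      [Ax] p2 ⊢ p2
      [∨I₁] p0 ⊢ (p0 ∨ p0)
        [Ax] p0 ⊢ p0

Result: YES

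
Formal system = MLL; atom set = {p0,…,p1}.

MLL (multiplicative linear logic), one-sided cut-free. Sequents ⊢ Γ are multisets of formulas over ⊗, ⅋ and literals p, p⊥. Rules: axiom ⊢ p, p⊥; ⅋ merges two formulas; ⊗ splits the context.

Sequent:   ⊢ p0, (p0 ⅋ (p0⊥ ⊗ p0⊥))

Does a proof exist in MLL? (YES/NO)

Derivation trace:
[⅋]  ⊢ p0, (p0 ⅋ (p0⊥ ⊗ p0⊥))
  [⊗]  ⊢ p0, p0, (p0⊥ ⊗ p0⊥)
    [Ax]  ⊢ p0, p0⊥
    [Ax]  ⊢ p0, p0⊥

Result: YES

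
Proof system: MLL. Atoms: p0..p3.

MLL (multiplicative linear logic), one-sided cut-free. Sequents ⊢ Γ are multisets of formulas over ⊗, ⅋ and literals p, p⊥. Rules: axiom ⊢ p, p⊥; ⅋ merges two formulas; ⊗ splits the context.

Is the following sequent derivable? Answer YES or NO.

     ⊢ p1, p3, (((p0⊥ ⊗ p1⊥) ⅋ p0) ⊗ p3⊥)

Derivation (root first):
[⊗]  ⊢ p1, p3, (((p0⊥ ⊗ p1⊥) ⅋ p0) ⊗ p3⊥)
  [⅋]  ⊢ p1, ((p0⊥ ⊗ p1⊥) ⅋ p0)
    [⊗]  ⊢ p0, p1, (p0⊥ ⊗ p1⊥)
      [Ax]  ⊢ p0, p0⊥
      [Ax]  ⊢ p1, p1⊥
  [Ax]  ⊢ p3, p3⊥

Result: YES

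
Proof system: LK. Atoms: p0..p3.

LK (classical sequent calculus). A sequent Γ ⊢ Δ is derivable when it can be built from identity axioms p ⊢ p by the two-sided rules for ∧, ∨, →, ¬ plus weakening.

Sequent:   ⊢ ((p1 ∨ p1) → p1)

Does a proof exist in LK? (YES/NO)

Proof tree:
[→R]  ⊢ ((p1 ∨ p1) → p1)
  [∨L] (p1 ∨ p1) ⊢ p1
    [Ax] p1 ⊢ p1
    [Ax] p1 ⊢ p1

Result: YES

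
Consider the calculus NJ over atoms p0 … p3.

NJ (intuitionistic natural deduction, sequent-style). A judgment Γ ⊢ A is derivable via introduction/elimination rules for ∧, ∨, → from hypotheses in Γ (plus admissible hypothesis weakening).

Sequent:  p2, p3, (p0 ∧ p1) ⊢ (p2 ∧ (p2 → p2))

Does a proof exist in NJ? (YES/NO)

Proof tree:
[Wk] p2, p3, (p0 ∧ p1) ⊢ (p2 ∧ (p2 → p2))
  [∧I] p2, p3 ⊢ (p2 ∧ (p2 → p2))
    [Wk] p2, p3 ⊢ p2
      [Ax] p2 ⊢ p2
    [→I]  ⊢ (p2 → p2)
      [Ax] p2 ⊢ p2

Result: YES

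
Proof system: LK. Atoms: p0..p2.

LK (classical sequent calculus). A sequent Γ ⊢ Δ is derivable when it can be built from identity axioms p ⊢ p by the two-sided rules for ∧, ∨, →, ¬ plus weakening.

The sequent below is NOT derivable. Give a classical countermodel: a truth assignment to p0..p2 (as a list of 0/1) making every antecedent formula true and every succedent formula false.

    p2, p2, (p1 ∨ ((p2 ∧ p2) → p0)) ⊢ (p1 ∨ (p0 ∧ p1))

Truth-table refutation:
  v=000: Γ:[p2=F, p2=F, (p1 ∨ ((p2 ∧ p2) → p0))=T] Δ:[(p1 ∨ (p0 ∧ p1))=F] refutes=False
  v=001: Γ:[p2=T, p2=T, (p1 ∨ ((p2 ∧ p2) → p0))=F] Δ:[(p1 ∨ (p0 ∧ p1))=F] refutes=False
  v=010: Γ:[p2=F, p2=F, (p1 ∨ ((p2 ∧ p2) → p0))=T] Δ:[(p1 ∨ (p0 ∧ p1))=T] refutes=False
  v=011: Γ:[p2=T, p2=T, (p1 ∨ ((p2 ∧ p2) → p0))=T] Δ:[(p1 ∨ (p0 ∧ p1))=T] refutes=False
  v=100: Γ:[p2=F, p2=F, (p1 ∨ ((p2 ∧ p2) → p0))=T] Δ:[(p1 ∨ (p0 ∧ p1))=F] refutes=False
  v=101: Γ:[p2=T, p2=T, (p1 ∨ ((p2 ∧ p2) → p0))=T] Δ:[(p1 ∨ (p0 ∧ p1))=F] refutes=True  ← countermodel

Result: [1, 0, 1]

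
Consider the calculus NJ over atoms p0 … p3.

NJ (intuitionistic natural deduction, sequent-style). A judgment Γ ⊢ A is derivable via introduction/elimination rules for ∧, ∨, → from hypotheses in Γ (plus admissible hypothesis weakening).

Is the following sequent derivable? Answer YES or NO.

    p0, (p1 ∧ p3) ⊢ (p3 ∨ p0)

Proof tree:
[Wk] p0, (p1 ∧ p3) ⊢ (p3 ∨ p0)
  [∨I₂] p0 ⊢ (p3 ∨ p0)
    [Ax] p0 ⊢ p0

Result: YES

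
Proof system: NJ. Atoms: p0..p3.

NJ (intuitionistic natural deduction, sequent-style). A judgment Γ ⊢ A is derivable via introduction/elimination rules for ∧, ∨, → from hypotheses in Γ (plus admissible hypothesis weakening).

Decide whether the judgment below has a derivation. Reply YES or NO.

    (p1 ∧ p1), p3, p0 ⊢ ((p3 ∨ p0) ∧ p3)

Derivation (root first):
[∧I] (p1 ∧ p1), p3, p0 ⊢ ((p3 ∨ p0) ∧ p3)
  [∨I₂] p0 ⊢ (p3 ∨ p0)
    [Ax] p0 ⊢ p0
  [Wk] p3, (p1 ∧ p1) ⊢ p3
    [Ax] p3 ⊢ p3

Result: YES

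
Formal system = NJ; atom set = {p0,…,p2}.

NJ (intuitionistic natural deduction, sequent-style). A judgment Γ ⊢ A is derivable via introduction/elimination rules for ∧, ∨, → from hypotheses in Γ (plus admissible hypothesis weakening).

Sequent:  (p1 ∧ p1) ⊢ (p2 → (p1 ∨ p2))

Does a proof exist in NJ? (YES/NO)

Derivation (root first):
[Wk] (p1 ∧ p1) ⊢ (p2 → (p1 ∨ p2))
  [→I]  ⊢ (p2 → (p1 ∨ p2))
    [∨I₂] p2 ⊢ (p1 ∨ p2)
      [Ax] p2 ⊢ p2

Result: YES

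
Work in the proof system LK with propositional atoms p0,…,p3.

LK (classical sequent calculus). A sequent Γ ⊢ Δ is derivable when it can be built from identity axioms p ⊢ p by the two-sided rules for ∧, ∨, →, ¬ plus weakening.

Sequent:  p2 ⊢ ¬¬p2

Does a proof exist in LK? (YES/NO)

Derivation trace:
[¬R] p2 ⊢ ¬¬p2
  [¬L] p2, ¬p2 ⊢ 
    [Ax] p2 ⊢ p2

Result: YES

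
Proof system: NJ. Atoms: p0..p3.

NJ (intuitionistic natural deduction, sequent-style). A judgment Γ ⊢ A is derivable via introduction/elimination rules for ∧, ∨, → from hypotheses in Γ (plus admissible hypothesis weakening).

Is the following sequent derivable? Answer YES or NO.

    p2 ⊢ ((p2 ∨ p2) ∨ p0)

Derivation trace:
[∨I₁] p2 ⊢ ((p2 ∨ p2) ∨ p0)
  [∨I₁] p2 ⊢ (p2 ∨ p2)
    [Ax] p2 ⊢ p2

Result: YES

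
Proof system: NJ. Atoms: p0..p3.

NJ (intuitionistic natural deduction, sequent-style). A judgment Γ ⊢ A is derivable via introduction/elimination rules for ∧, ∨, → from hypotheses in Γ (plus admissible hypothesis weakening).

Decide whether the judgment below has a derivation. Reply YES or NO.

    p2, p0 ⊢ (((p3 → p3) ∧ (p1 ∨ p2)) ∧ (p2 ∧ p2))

Derivation trace:
[Wk] p2, p0 ⊢ (((p3 → p3) ∧ (p1 ∨ p2)) ∧ (p2 ∧ p2))
  [∧I] p2 ⊢ (((p3 → p3) ∧ (p1 ∨ p2)) ∧ (p2 ∧ p2))
    [∧I] p2 ⊢ ((p3 → p3) ∧ (p1 ∨ p2))
      [→I]  ⊢ (p3 → p3)
        [Ax] p3 ⊢ p3
      [∨I₂] p2 ⊢ (p1 ∨ p2)
        [Ax] p2 ⊢ p2
    [∧I] p2 ⊢ (p2 ∧ p2)
      [Ax] p2 ⊢ p2
      [Ax] p2 ⊢ p2

Result: YES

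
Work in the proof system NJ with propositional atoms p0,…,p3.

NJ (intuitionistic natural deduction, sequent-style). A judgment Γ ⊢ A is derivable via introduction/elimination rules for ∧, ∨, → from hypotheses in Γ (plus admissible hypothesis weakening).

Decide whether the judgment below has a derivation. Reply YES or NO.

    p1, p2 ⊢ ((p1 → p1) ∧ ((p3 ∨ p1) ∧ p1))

Derivation trace:
[∧I] p1, p2 ⊢ ((p1 → p1) ∧ ((p3 ∨ p1) ∧ p1))
  [→I] p2 ⊢ (p1 → p1)
    [Wk] p1, p2 ⊢ p1
      [Ax] p1 ⊢ p1
  [∧I] p1, p2 ⊢ ((p3 ∨ p1) ∧ p1)
    [∨I₂] p1 ⊢ (p3 ∨ p1)
      [Ax] p1 ⊢ p1
    [Wk] p1, p2 ⊢ p1
      [Ax] p1 ⊢ p1

Result: YES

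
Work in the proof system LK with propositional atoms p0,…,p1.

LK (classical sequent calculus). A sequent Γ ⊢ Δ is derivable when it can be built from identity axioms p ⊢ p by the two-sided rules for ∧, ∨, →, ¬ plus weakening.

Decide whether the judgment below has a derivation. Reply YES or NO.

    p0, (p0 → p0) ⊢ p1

Search for a countermodel by truth-table:
  v=00: Γ:[p0=F, (p0 → p0)=T] Δ:[p1=F] refutes=False
  v=01: Γ:[p0=F, (p0 → p0)=T] Δ:[p1=T] refutes=False
  v=10: Γ:[p0=T, (p0 → p0)=T] Δ:[p1=F] refutes=True  ← countermodel

Result: NO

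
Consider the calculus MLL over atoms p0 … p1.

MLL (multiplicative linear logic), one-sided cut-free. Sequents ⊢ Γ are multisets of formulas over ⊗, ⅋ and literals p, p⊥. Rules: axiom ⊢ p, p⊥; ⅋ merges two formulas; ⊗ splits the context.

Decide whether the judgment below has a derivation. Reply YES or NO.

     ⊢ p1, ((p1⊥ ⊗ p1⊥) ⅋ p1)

Derivation trace:
[⅋]  ⊢ p1, ((p1⊥ ⊗ p1⊥) ⅋ p1)
  [⊗]  ⊢ p1, p1, (p1⊥ ⊗ p1⊥)
    [Ax]  ⊢ p1, p1⊥
    [Ax]  ⊢ p1, p1⊥

Result: YES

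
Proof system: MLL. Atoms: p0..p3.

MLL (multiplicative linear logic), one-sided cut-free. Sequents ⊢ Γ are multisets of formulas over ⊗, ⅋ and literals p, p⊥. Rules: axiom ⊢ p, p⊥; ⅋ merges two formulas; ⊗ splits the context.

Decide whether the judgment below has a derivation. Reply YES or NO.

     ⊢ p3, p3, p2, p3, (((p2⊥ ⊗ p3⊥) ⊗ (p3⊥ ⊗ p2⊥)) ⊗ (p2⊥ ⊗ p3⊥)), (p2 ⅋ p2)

Derivation trace:
[⅋]  ⊢ p3, p3, p2, p3, (((p2⊥ ⊗ p3⊥) ⊗ (p3⊥ ⊗ p2⊥)) ⊗ (p2⊥ ⊗ p3⊥)), (p2 ⅋ p2)
  [⊗]  ⊢ p2, p3, p3, p2, p2, p3, (((p2⊥ ⊗ p3⊥) ⊗ (p3⊥ ⊗ p2⊥)) ⊗ (p2⊥ ⊗ p3⊥))
    [⊗]  ⊢ p2, p3, p3, p2, ((p2⊥ ⊗ p3⊥) ⊗ (p3⊥ ⊗ p2⊥))
      [⊗]  ⊢ p2, p3, (p2⊥ ⊗ p3⊥)
        [Ax]  ⊢ p2, p2⊥
        [Ax]  ⊢ p3, p3⊥
      [⊗]  ⊢ p3, p2, (p3⊥ ⊗ p2⊥)
        [Ax]  ⊢ p3, p3⊥
        [Ax]  ⊢ p2, p2⊥
    [⊗]  ⊢ p2, p3, (p2⊥ ⊗ p3⊥)
      [Ax]  ⊢ p2, p2⊥
      [Ax]  ⊢ p3, p3⊥

Result: YES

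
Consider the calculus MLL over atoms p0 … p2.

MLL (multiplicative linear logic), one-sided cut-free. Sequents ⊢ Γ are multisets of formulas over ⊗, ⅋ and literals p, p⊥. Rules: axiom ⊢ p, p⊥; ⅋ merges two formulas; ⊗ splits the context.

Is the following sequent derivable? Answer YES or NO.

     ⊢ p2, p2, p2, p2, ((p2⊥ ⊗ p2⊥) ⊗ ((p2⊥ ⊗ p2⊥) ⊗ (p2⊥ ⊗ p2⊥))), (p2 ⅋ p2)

Derivation trace:
[⅋]  ⊢ p2, p2, p2, p2, ((p2⊥ ⊗ p2⊥) ⊗ ((p2⊥ ⊗ p2⊥) ⊗ (p2⊥ ⊗ p2⊥))), (p2 ⅋ p2)
  [⊗]  ⊢ p2, p2, p2, p2, p2, p2, ((p2⊥ ⊗ p2⊥) ⊗ ((p2⊥ ⊗ p2⊥) ⊗ (p2⊥ ⊗ p2⊥)))
    [⊗]  ⊢ p2, p2, (p2⊥ ⊗ p2⊥)
      [Ax]  ⊢ p2, p2⊥
      [Ax]  ⊢ p2, p2⊥
    [⊗]  ⊢ p2, p2, p2, p2, ((p2⊥ ⊗ p2⊥) ⊗ (p2⊥ ⊗ p2⊥))
      [⊗]  ⊢ p2, p2, (p2⊥ ⊗ p2⊥)
        [Ax]  ⊢ p2, p2⊥
        [Ax]  ⊢ p2, p2⊥
      [⊗]  ⊢ p2, p2, (p2⊥ ⊗ p2⊥)
        [Ax]  ⊢ p2, p2⊥
        [Ax]  ⊢ p2, p2⊥

Result: YES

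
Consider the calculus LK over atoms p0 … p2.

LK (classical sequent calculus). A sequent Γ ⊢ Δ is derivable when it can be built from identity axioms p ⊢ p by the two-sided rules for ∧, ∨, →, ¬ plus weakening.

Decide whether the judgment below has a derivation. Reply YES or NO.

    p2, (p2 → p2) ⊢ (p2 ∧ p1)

Enumerate valuations to refute Γ ⊢ Δ:
  v=000: Γ:[p2=F, (p2 → p2)=T] Δ:[(p2 ∧ p1)=F] refutes=False
  v=001: Γ:[p2=T, (p2 → p2)=T] Δ:[(p2 ∧ p1)=F] refutes=True  ← countermodel

Result: NO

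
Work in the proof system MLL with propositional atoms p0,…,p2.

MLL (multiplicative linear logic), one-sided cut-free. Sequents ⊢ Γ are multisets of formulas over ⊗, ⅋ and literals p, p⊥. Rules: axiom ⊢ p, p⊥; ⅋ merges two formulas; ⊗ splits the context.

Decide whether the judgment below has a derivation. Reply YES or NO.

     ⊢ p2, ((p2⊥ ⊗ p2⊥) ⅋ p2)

Derivation trace:
[⅋]  ⊢ p2, ((p2⊥ ⊗ p2⊥) ⅋ p2)
  [⊗]  ⊢ p2, p2, (p2⊥ ⊗ p2⊥)
    [Ax]  ⊢ p2, p2⊥
    [Ax]  ⊢ p2, p2⊥

Result: YES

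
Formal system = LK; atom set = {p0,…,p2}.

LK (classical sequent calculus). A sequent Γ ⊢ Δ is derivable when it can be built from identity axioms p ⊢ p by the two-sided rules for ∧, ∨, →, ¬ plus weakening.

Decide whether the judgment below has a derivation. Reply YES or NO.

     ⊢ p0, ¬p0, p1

Derivation trace:
[WR]  ⊢ p0, ¬p0, p1
  [¬R]  ⊢ p0, ¬p0
    [Ax] p0 ⊢ p0

Result: YES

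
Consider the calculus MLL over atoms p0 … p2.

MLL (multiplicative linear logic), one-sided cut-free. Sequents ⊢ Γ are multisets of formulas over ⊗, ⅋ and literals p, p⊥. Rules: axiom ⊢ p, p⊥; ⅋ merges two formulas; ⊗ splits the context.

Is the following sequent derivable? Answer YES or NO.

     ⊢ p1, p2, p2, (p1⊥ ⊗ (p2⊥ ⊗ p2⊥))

Derivation trace:
[⊗]  ⊢ p1, p2, p2, (p1⊥ ⊗ (p2⊥ ⊗ p2⊥))
  [Ax]  ⊢ p1, p1⊥
  [⊗]  ⊢ p2, p2, (p2⊥ ⊗ p2⊥)
    [Ax]  ⊢ p2, p2⊥
    [Ax]  ⊢ p2, p2⊥

Result: YES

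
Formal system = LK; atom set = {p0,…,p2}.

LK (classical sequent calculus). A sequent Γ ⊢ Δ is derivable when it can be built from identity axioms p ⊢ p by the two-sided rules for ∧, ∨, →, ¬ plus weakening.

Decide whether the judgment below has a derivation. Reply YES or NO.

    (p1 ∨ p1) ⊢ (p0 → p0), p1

Proof tree:
[∨L] (p1 ∨ p1) ⊢ (p0 → p0), p1
  [WL] p1 ⊢ (p0 → p0)
    [→R]  ⊢ (p0 → p0)
      [Ax] p0 ⊢ p0
  [Ax] p1 ⊢ p1

Result: YES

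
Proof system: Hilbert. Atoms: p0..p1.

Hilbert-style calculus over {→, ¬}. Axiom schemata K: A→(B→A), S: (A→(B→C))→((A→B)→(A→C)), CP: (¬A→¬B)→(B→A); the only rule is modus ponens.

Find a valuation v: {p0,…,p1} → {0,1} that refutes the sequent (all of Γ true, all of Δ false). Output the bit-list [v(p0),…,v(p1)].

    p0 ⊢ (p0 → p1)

Truth-table refutation:
  v=00: Γ:[p0=F] Δ:[(p0 → p1)=T] refutes=False
  v=01: Γ:[p0=F] Δ:[(p0 → p1)=T] refutes=False
  v=10: Γ:[p0=T] Δ:[(p0 → p1)=F] refutes=True  ← countermodel

Result: [1, 0]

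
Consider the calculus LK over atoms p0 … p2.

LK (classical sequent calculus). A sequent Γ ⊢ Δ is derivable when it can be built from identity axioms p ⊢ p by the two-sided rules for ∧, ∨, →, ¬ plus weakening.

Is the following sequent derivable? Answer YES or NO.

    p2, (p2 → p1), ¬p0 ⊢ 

Search for a countermodel by truth-table:
  v=000: Γ:[p2=F, (p2 → p1)=T, ¬p0=T] Δ:[] refutes=False
  v=001: Γ:[p2=T, (p2 → p1)=F, ¬p0=T] Δ:[] refutes=False
  v=010: Γ:[p2=F, (p2 → p1)=T, ¬p0=T] Δ:[] refutes=False
  v=011: Γ:[p2=T, (p2 → p1)=T, ¬p0=T] Δ:[] refutes=True  ← countermodel

Result: NO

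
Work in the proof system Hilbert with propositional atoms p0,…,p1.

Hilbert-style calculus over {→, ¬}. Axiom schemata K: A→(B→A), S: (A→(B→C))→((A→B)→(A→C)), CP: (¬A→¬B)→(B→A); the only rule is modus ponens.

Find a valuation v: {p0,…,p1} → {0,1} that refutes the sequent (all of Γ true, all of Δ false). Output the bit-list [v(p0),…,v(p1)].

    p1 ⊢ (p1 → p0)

Enumerate valuations to refute Γ ⊢ Δ:
  v=00: Γ:[p1=F] Δ:[(p1 → p0)=T] refutes=False
  v=01: Γ:[p1=T] Δ:[(p1 → p0)=F] refutes=True  ← countermodel

Result: [0, 1]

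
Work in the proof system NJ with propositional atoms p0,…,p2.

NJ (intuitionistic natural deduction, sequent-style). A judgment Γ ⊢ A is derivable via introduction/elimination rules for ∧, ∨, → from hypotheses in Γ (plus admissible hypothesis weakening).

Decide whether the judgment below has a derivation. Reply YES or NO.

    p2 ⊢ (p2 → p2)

Derivation (root first):
[→I] p2 ⊢ (p2 → p2)
  [Wk] p2, p2 ⊢ p2
    [Ax] p2 ⊢ p2

Result: YES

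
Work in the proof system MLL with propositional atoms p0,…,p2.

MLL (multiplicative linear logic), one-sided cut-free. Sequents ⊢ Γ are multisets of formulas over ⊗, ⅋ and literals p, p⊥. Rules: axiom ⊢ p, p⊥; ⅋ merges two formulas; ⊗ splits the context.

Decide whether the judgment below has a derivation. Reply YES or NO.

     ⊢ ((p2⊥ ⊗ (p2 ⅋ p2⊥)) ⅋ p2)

Derivation (root first):
[⅋]  ⊢ ((p2⊥ ⊗ (p2 ⅋ p2⊥)) ⅋ p2)
  [⊗]  ⊢ p2, (p2⊥ ⊗ (p2 ⅋ p2⊥))
    [Ax]  ⊢ p2, p2⊥
    [⅋]  ⊢ (p2 ⅋ p2⊥)
      [Ax]  ⊢ p2, p2⊥

Result: YES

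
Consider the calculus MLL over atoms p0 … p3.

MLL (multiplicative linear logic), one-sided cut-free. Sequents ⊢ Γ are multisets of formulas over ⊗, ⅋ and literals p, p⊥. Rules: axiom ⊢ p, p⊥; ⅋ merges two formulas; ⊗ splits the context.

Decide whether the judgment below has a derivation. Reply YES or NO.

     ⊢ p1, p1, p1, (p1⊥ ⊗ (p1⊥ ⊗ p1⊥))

Derivation (root first):
[⊗]  ⊢ p1, p1, p1, (p1⊥ ⊗ (p1⊥ ⊗ p1⊥))
  [Ax]  ⊢ p1, p1⊥
  [⊗]  ⊢ p1, p1, (p1⊥ ⊗ p1⊥)
    [Ax]  ⊢ p1, p1⊥
    [Ax]  ⊢ p1, p1⊥

Result: YES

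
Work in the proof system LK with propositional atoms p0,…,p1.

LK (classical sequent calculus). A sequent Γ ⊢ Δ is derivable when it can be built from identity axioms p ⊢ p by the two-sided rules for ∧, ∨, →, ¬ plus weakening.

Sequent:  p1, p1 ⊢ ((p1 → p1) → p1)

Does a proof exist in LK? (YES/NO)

Proof tree:
[WL] p1, p1 ⊢ ((p1 → p1) → p1)
  [→R] p1 ⊢ ((p1 → p1) → p1)
    [→L] p1, (p1 → p1) ⊢ p1
      [Ax] p1 ⊢ p1
      [Ax] p1 ⊢ p1

Result: YES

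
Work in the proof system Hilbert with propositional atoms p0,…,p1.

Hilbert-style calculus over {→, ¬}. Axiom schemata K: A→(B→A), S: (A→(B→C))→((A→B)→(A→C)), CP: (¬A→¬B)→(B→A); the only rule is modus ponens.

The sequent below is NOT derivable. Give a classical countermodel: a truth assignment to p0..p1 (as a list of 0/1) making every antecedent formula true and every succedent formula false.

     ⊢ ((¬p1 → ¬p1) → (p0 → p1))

Search for a countermodel by truth-table:
  v=00: Γ:[] Δ:[((¬p1 → ¬p1) → (p0 → p1))=T] refutes=False
  v=01: Γ:[] Δ:[((¬p1 → ¬p1) → (p0 → p1))=T] refutes=False
  v=10: Γ:[] Δ:[((¬p1 → ¬p1) → (p0 → p1))=F] refutes=True  ← countermodel

Result: [1, 0]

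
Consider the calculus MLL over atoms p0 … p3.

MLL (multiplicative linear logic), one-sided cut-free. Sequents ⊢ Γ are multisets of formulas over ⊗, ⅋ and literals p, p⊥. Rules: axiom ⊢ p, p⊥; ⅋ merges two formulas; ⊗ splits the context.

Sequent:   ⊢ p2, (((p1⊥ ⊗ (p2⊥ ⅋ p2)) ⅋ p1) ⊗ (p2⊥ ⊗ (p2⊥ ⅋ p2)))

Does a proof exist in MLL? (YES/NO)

Derivation trace:
[⊗]  ⊢ p2, (((p1⊥ ⊗ (p2⊥ ⅋ p2)) ⅋ p1) ⊗ (p2⊥ ⊗ (p2⊥ ⅋ p2)))
  [⅋]  ⊢ ((p1⊥ ⊗ (p2⊥ ⅋ p2)) ⅋ p1)
    [⊗]  ⊢ p1, (p1⊥ ⊗ (p2⊥ ⅋ p2))
      [Ax]  ⊢ p1, p1⊥
      [⅋]  ⊢ (p2⊥ ⅋ p2)
        [Ax]  ⊢ p2, p2⊥
  [⊗]  ⊢ p2, (p2⊥ ⊗ (p2⊥ ⅋ p2))
    [Ax]  ⊢ p2, p2⊥
    [⅋]  ⊢ (p2⊥ ⅋ p2)
      [Ax]  ⊢ p2, p2⊥

Result: YES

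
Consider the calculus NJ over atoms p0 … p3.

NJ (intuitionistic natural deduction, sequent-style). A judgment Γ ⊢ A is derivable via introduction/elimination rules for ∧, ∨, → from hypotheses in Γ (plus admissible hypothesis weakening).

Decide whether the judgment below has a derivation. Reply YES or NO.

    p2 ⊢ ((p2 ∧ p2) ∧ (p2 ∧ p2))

Derivation trace:
[∧I] p2 ⊢ ((p2 ∧ p2) ∧ (p2 ∧ p2))
  [∧I] p2 ⊢ (p2 ∧ p2)
    [Ax] p2 ⊢ p2
    [Ax] p2 ⊢ p2
  [∧I] p2 ⊢ (p2 ∧ p2)
    [Ax] p2 ⊢ p2
    [Ax] p2 ⊢ p2

Result: YES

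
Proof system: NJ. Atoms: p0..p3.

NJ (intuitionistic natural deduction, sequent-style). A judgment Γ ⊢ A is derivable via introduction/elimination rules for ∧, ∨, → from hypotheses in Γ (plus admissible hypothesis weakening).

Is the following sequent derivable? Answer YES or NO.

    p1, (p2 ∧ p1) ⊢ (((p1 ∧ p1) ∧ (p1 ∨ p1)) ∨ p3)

Derivation (root first):
[∨I₁] p1, (p2 ∧ p1) ⊢ (((p1 ∧ p1) ∧ (p1 ∨ p1)) ∨ p3)
  [∧I] p1, (p2 ∧ p1) ⊢ ((p1 ∧ p1) ∧ (p1 ∨ p1))
    [∧I] p1, (p2 ∧ p1) ⊢ (p1 ∧ p1)
      [Wk] p1, (p2 ∧ p1) ⊢ p1
        [Ax] p1 ⊢ p1
      [Wk] p1, (p2 ∧ p1) ⊢ p1
        [Ax] p1 ⊢ p1
    [∨I₂] p1 ⊢ (p1 ∨ p1)
      [Ax] p1 ⊢ p1

Result: YES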